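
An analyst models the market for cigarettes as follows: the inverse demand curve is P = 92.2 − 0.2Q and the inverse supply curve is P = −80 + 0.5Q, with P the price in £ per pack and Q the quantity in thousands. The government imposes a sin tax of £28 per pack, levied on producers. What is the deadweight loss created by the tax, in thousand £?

Inverting to Q(P) form: Qd = 461 − 5P; Qs = 2P + 160.
Without the tax, 461 − 5P = 2P + 160 gives 7P = 301, so P* = £43 and Q* = 246.
With the tax collected from producers, supply shifts: Qs = 2(P − 28) + 160.
Solving gives Q = 206 with buyers paying £51 and producers receiving £23 (the £28 wedge).
Quantity falls by |ΔQ| = |246 − 206| = 40.
DWL = ½ · t · |ΔQ| = ½ · 28 · 40 = £560.

Deadweight loss = £560 thousand.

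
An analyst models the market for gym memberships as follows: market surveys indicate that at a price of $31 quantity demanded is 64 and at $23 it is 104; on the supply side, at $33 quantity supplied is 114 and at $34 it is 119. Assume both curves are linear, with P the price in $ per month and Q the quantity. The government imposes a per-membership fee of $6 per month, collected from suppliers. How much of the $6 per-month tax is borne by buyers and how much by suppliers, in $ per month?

Buyers bear $3 per month; suppliers bear $3 per month.

Demand slope: (104 − 64)/(23 − 31) = -5, so Qd = 219 − 5P.
Supply slope: (119 − 114)/(34 − 33) = 5, so Qs = 5P − 51.
Before the tax: set 219 − 5P = 5P − 51 → P* = $27, Q* = 84.
With the tax collected from suppliers, supply shifts: Qs = 5(P − 6) − 51.
Solving gives Q = 69 with buyers paying $30 and suppliers receiving $24 (the $6 wedge).
Burden on buyers: $3; on suppliers: $3. (They sum to $6.)
The less price-elastic side of the market bears the larger share of a per-unit tax.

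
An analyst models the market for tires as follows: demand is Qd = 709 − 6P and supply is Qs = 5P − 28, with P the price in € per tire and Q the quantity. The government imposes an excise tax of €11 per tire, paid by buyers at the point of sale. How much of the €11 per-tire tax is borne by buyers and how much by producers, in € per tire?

Buyers bear €5 per tire; producers bear €6 per tire.

Before the tax: set 709 − 6P = 5P − 28 → P* = €67, Q* = 307.
With the tax collected from buyers, demand (in seller-price terms) shifts: Qd = 709 − 6(P + 11).
New equilibrium: buyers pay €72, producers receive €61, Q = 277. (Wedge: Pb − Ps = 11.)
Burden on buyers: €5; on producers: €6. (They sum to €11.)
The less price-elastic side of the market bears the larger share of a per-unit tax.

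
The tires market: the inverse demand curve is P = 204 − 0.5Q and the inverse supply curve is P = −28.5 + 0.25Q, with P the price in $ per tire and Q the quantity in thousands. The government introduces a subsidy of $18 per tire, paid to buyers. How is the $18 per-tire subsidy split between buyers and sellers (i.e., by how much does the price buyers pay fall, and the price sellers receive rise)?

Rewrite in direct form: Qd = 408 − 2P and Qs = 4P + 114.
Before the subsidy: set 408 − 2P = 4P + 114 → P* = $49, Q* = 310.
With a per-unit subsidy paid to buyers, each effectively pays P − 18, so demand becomes Qd = 408 − 2(P − 18).
Solving gives Q = 334 with buyers paying $37 and sellers receiving $55 (the $18 wedge).
Gain to buyers: $12; to sellers: $6. (They sum to $18.)

Buyers gain $12 per tire; sellers gain $6 per tire.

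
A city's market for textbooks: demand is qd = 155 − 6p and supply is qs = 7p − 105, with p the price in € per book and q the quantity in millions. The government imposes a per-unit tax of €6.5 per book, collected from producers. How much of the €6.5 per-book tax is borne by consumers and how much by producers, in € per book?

Consumers bear €3.5 per book; producers bear €3 per book.

Before the tax: set 155 − 6p = 7p − 105 → p* = €20, q* = 35.
With the tax collected from producers, supply shifts: qs = 7(p − 6.5) − 105.
Solving gives q = 14 with consumers paying €23.5 and producers receiving €17 (the €6.5 wedge).
Burden on consumers: €3.5; on producers: €3. (They sum to €6.5.)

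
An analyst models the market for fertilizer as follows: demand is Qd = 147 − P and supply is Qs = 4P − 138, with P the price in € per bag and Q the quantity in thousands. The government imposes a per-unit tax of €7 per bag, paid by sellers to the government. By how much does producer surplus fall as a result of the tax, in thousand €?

Producer surplus falls by €122.08 thousand.

Without the tax, 147 − P = 4P − 138 gives 5P = 285, so P* = €57 and Q* = 90.
With the tax collected from sellers, supply shifts: Qs = 4(P − 7) − 138.
Solving gives Q = 84.4 with buyers paying €62.6 and sellers receiving €55.6 (the €7 wedge).
ΔPS is the trapezoid between Q = 84.4 and Q = 90 of height €1.4: ½ · (90 + 84.4) · 1.4 = €122.08.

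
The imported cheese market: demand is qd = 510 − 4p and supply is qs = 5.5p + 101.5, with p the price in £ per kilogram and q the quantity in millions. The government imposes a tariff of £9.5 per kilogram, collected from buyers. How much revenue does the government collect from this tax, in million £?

Without the tax, 510 − 4p = 5.5p + 101.5 gives 9.5p = 408.5, so p* = £43 and q* = 338.
With the tax collected from buyers, demand (in seller-price terms) shifts: qd = 510 − 4(p + 9.5).
New equilibrium: buyers pay £48.5, sellers receive £39, q = 316. (Wedge: pb − ps = 9.5.)
Revenue = t · Q = 9.5 · 316 = £3002.

Tax revenue = £3002 million.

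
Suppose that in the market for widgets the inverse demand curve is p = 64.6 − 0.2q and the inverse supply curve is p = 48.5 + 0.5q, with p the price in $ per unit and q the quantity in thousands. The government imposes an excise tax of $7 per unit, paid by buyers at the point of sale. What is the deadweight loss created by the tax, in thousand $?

Rewrite in direct form: qd = 323 − 5p and qs = 2p − 97.
Without the tax, 323 − 5p = 2p − 97 gives 7p = 420, so p* = $60 and q* = 23.
With the tax collected from buyers, demand (in seller-price terms) shifts: qd = 323 − 5(p + 7).
Solving gives q = 13 with buyers paying $62 and producers receiving $55 (the $7 wedge).
Quantity falls by |ΔQ| = |23 − 13| = 10.
DWL = ½ · t · |ΔQ| = ½ · 7 · 10 = $35.

Deadweight loss = $35 thousand.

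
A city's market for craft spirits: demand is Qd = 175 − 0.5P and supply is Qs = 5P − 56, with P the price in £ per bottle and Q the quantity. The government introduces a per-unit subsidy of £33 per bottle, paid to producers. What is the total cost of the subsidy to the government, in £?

Government outlay = £5577.

Without the subsidy, 175 − 0.5P = 5P − 56 gives 5.5P = 231, so P* = £42 and Q* = 154.
With a per-unit subsidy paid to producers, each receives P + 33 per unit sold, so supply becomes Qs = 5(P + 33) − 56.
Solving gives Q = 169 with buyers paying £12 and producers receiving £45 (the £33 wedge).
Outlay = t · Q = 33 · 169 = £5577.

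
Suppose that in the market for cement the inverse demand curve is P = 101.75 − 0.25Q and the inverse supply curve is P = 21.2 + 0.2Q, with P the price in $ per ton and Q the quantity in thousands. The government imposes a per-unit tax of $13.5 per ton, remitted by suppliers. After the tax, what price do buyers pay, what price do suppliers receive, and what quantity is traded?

Buyers pay $64.5; suppliers receive $51; quantity = 149.

Rewrite in direct form: Qd = 407 − 4P and Qs = 5P − 106.
Before the tax: set 407 − 4P = 5P − 106 → P* = $57, Q* = 179.
With the tax collected from suppliers, supply shifts: Qs = 5(P − 13.5) − 106.
Solving gives Q = 149 with buyers paying $64.5 and suppliers receiving $51 (the $13.5 wedge).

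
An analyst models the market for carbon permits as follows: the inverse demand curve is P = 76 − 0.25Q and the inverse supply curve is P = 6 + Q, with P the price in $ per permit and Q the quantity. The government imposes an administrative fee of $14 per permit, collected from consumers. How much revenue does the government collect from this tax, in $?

Rewrite in direct form: Qd = 304 − 4P and Qs = P − 6.
Before the tax: set 304 − 4P = P − 6 → P* = $62, Q* = 56.
With the tax collected from consumers, demand (in seller-price terms) shifts: Qd = 304 − 4(P + 14).
Solving gives Q = 44.8 with consumers paying $64.8 and suppliers receiving $50.8 (the $14 wedge).
Revenue = t · Q = 14 · 44.8 = $627.2.

Tax revenue = $627.2.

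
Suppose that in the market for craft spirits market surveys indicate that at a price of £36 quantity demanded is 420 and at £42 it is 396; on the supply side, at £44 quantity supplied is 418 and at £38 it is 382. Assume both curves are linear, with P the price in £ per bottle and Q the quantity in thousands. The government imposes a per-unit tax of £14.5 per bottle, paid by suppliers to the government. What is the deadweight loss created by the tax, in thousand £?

Deadweight loss = £252.3 thousand.

Demand slope: (396 − 420)/(42 − 36) = -4, so Qd = 564 − 4P.
Supply slope: (382 − 418)/(38 − 44) = 6, so Qs = 6P + 154.
Before the tax: set 564 − 4P = 6P + 154 → P* = £41, Q* = 400.
With the tax collected from suppliers, supply shifts: Qs = 6(P − 14.5) + 154.
New equilibrium: buyers pay £49.7, suppliers receive £35.2, Q = 365.2. (Wedge: Pb − Ps = 14.5.)
Quantity falls by |ΔQ| = |400 − 365.2| = 34.8.
DWL = ½ · t · |ΔQ| = ½ · 14.5 · 34.8 = £252.3.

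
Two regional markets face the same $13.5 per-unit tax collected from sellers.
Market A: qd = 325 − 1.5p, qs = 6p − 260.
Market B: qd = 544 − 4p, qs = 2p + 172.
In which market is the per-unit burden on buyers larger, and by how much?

Market A, by $6.3.

Market A: pre-tax p* = $78, q* = 208; post-tax q = 191.8; per-unit burden on buyers = $10.8.
Market B: pre-tax p* = $62, q* = 296; post-tax q = 278; per-unit burden on buyers = $4.5.
Difference: $10.8 vs $4.5 → market A is larger by $6.3.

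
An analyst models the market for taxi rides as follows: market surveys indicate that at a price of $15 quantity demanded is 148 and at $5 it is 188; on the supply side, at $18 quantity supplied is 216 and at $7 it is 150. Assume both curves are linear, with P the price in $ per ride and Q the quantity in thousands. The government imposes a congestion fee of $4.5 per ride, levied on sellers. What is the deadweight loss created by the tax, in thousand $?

Demand slope: (188 − 148)/(5 − 15) = -4, so Qd = 208 − 4P.
Supply slope: (150 − 216)/(7 − 18) = 6, so Qs = 6P + 108.
Without the tax, 208 − 4P = 6P + 108 gives 10P = 100, so P* = $10 and Q* = 168.
With the tax collected from sellers, supply shifts: Qs = 6(P − 4.5) + 108.
Solving gives Q = 157.2 with buyers paying $12.7 and sellers receiving $8.2 (the $4.5 wedge).
Quantity falls by |ΔQ| = |168 − 157.2| = 10.8.
DWL = ½ · t · |ΔQ| = ½ · 4.5 · 10.8 = $24.3.

Deadweight loss = $24.3 thousand.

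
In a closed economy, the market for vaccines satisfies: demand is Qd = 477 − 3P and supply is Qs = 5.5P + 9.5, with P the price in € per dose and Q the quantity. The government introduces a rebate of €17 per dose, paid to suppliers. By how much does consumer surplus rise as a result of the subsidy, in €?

Without the subsidy, 477 − 3P = 5.5P + 9.5 gives 8.5P = 467.5, so P* = €55 and Q* = 312.
With a per-unit subsidy paid to suppliers, each receives P + 17 per unit sold, so supply becomes Qs = 5.5(P + 17) + 9.5.
Solving gives Q = 345 with consumers paying €44 and suppliers receiving €61 (the €17 wedge).
ΔCS is the trapezoid between Q = 345 and Q = 312 of height €11: ½ · (312 + 345) · 11 = €3613.5.

Consumer surplus rises by €3613.5.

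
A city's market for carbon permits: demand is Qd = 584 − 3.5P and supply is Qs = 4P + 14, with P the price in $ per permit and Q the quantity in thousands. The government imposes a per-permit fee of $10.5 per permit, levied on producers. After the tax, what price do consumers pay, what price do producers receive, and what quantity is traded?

Consumers pay $81.6; producers receive $71.1; quantity = 298.4.

Before the tax: set 584 − 3.5P = 4P + 14 → P* = $76, Q* = 318.
With the tax collected from producers, supply shifts: Qs = 4(P − 10.5) + 14.
New equilibrium: consumers pay $81.6, producers receive $71.1, Q = 298.4. (Wedge: Pb − Ps = 10.5.)
The less price-elastic side of the market bears the larger share of a per-unit tax.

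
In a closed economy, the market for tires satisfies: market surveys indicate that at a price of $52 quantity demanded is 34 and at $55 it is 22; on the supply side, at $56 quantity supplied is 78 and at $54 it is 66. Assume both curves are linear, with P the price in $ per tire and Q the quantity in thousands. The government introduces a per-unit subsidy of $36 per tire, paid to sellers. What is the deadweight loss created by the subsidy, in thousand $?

Demand slope: (22 − 34)/(55 − 52) = -4, so Qd = 242 − 4P.
Supply slope: (66 − 78)/(54 − 56) = 6, so Qs = 6P − 258.
Before the subsidy: set 242 − 4P = 6P − 258 → P* = $50, Q* = 42.
With a per-unit subsidy paid to sellers, each receives P + 36 per unit sold, so supply becomes Qs = 6(P + 36) − 258.
Solving gives Q = 128.4 with consumers paying $28.4 and sellers receiving $64.4 (the $36 wedge).
Quantity rises by |ΔQ| = |42 − 128.4| = 86.4.
DWL = ½ · t · |ΔQ| = ½ · 36 · 86.4 = $1555.2.

Deadweight loss = $1555.2 thousand.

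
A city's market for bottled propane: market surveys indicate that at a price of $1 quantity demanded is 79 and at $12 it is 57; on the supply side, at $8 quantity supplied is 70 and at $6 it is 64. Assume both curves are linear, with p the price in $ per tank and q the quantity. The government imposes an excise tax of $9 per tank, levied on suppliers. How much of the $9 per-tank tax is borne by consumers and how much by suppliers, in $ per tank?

Consumers bear $5.4 per tank; suppliers bear $3.6 per tank.

Demand slope: (57 − 79)/(12 − 1) = -2, so qd = 81 − 2p.
Supply slope: (64 − 70)/(6 − 8) = 3, so qs = 3p + 46.
Before the tax: set 81 − 2p = 3p + 46 → p* = $7, q* = 67.
With the tax collected from suppliers, supply shifts: qs = 3(p − 9) + 46.
New equilibrium: consumers pay $12.4, suppliers receive $3.4, q = 56.2. (Wedge: pb − ps = 9.)
Burden on consumers: $5.4; on suppliers: $3.6. (They sum to $9.)
The less price-elastic side of the market bears the larger share of a per-unit tax.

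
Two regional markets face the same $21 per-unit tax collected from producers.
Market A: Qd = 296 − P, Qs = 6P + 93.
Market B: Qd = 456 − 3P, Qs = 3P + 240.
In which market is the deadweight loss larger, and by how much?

Market B, by $141.75.

Market A: pre-tax P* = $29, Q* = 267; post-tax Q = 249; deadweight loss = $189.
Market B: pre-tax P* = $36, Q* = 348; post-tax Q = 316.5; deadweight loss = $330.75.
Difference: $189 vs $330.75 → market B is larger by $141.75.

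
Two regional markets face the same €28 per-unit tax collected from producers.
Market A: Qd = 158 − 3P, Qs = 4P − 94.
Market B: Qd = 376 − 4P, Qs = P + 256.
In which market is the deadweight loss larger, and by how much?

Market A: pre-tax P* = €36, Q* = 50; post-tax Q = 2; deadweight loss = €672.
Market B: pre-tax P* = €24, Q* = 280; post-tax Q = 257.6; deadweight loss = €313.6.
Difference: €672 vs €313.6 → market A is larger by €358.4.

Market A, by €358.4.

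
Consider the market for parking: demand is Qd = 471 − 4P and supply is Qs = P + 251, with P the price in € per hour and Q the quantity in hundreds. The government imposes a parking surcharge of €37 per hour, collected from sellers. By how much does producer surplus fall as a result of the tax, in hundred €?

Without the tax, 471 − 4P = P + 251 gives 5P = 220, so P* = €44 and Q* = 295.
With the tax collected from sellers, supply shifts: Qs = (P − 37) + 251.
Solving gives Q = 265.4 with buyers paying €51.4 and sellers receiving €14.4 (the €37 wedge).
ΔPS is the trapezoid between Q = 265.4 and Q = 295 of height €29.6: ½ · (295 + 265.4) · 29.6 = €8293.92.

Producer surplus falls by €8293.92 hundred.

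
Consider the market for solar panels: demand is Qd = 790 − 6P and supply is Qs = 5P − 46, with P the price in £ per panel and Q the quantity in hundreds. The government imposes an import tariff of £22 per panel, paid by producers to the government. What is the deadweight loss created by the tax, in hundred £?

Without the tax, 790 − 6P = 5P − 46 gives 11P = 836, so P* = £76 and Q* = 334.
With the tax collected from producers, supply shifts: Qs = 5(P − 22) − 46.
Solving gives Q = 274 with consumers paying £86 and producers receiving £64 (the £22 wedge).
Quantity falls by |ΔQ| = |334 − 274| = 60.
DWL = ½ · t · |ΔQ| = ½ · 22 · 60 = £660.

Deadweight loss = £660 hundred.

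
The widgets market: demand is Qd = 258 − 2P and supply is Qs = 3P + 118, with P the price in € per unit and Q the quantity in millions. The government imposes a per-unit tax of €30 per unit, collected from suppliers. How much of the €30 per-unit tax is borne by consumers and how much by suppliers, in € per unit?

Consumers bear €18 per unit; suppliers bear €12 per unit.

Without the tax, 258 − 2P = 3P + 118 gives 5P = 140, so P* = €28 and Q* = 202.
With the tax collected from suppliers, supply shifts: Qs = 3(P − 30) + 118.
Solving gives Q = 166 with consumers paying €46 and suppliers receiving €16 (the €30 wedge).
Burden on consumers: €18; on suppliers: €12. (They sum to €30.)
The less price-elastic side of the market bears the larger share of a per-unit tax.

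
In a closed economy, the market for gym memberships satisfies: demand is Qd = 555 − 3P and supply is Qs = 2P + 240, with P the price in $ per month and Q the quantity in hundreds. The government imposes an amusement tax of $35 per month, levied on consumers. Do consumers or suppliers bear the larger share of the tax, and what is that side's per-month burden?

Suppliers bear the larger share: $21 per month.

Before the tax: set 555 − 3P = 2P + 240 → P* = $63, Q* = 366.
With the tax collected from consumers, demand (in seller-price terms) shifts: Qd = 555 − 3(P + 35).
New equilibrium: consumers pay $77, suppliers receive $42, Q = 324. (Wedge: Pb − Ps = 35.)
Per-month burden: consumers $14, suppliers $21.
Suppliers take the larger share because supply is less price-elastic here (demand slope 3 vs supply slope 2).
The less price-elastic side of the market bears the larger share of a per-unit tax.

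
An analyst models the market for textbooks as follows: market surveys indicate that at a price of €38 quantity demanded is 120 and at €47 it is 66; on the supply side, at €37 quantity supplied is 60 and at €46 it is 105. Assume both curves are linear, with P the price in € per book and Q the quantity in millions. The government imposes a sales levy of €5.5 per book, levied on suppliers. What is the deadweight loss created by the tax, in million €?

Demand slope: (66 − 120)/(47 − 38) = -6, so Qd = 348 − 6P.
Supply slope: (105 − 60)/(46 − 37) = 5, so Qs = 5P − 125.
Before the tax: set 348 − 6P = 5P − 125 → P* = €43, Q* = 90.
With the tax collected from suppliers, supply shifts: Qs = 5(P − 5.5) − 125.
Solving gives Q = 75 with buyers paying €45.5 and suppliers receiving €40 (the €5.5 wedge).
Quantity falls by |ΔQ| = |90 − 75| = 15.
DWL = ½ · t · |ΔQ| = ½ · 5.5 · 15 = €41.25.

Deadweight loss = €41.25 million.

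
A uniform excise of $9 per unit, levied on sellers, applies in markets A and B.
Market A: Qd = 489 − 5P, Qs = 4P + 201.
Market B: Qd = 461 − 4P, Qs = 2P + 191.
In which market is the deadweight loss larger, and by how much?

Market A, by $36.

Market A: pre-tax P* = $32, Q* = 329; post-tax Q = 309; deadweight loss = $90.
Market B: pre-tax P* = $45, Q* = 281; post-tax Q = 269; deadweight loss = $54.
Difference: $90 vs $54 → market A is larger by $36.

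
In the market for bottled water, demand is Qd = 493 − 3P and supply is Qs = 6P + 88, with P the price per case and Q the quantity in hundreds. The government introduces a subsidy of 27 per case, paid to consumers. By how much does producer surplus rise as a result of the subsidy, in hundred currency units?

Producer surplus rises by 3465 hundred.

Without the subsidy, 493 − 3P = 6P + 88 gives 9P = 405, so P* = 45 and Q* = 358.
With a per-unit subsidy paid to consumers, each effectively pays P − 27, so demand becomes Qd = 493 − 3(P − 27).
Solving gives Q = 412 with consumers paying 27 and producers receiving 54 (the 27 wedge).
ΔPS is the trapezoid between Q = 412 and Q = 358 of height 9: ½ · (358 + 412) · 9 = 3465.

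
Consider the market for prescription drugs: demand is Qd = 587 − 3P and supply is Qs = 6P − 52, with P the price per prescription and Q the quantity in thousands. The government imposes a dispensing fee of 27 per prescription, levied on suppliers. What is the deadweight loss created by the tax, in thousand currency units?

Deadweight loss = 729 thousand.

Before the tax: set 587 − 3P = 6P − 52 → P* = 71, Q* = 374.
With the tax collected from suppliers, supply shifts: Qs = 6(P − 27) − 52.
New equilibrium: consumers pay 89, suppliers receive 62, Q = 320. (Wedge: Pb − Ps = 27.)
Quantity falls by |ΔQ| = |374 − 320| = 54.
DWL = ½ · t · |ΔQ| = ½ · 27 · 54 = 729.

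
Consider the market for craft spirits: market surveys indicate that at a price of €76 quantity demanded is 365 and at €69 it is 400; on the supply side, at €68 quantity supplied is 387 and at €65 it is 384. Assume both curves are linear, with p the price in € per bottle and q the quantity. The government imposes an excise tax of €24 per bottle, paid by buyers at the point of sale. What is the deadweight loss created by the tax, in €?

Demand slope: (400 − 365)/(69 − 76) = -5, so qd = 745 − 5p.
Supply slope: (384 − 387)/(65 − 68) = 1, so qs = p + 319.
Without the tax, 745 − 5p = p + 319 gives 6p = 426, so p* = €71 and q* = 390.
With the tax collected from buyers, demand (in seller-price terms) shifts: qd = 745 − 5(p + 24).
New equilibrium: buyers pay €75, producers receive €51, q = 370. (Wedge: pb − ps = 24.)
Quantity falls by |ΔQ| = |390 − 370| = 20.
DWL = ½ · t · |ΔQ| = ½ · 24 · 20 = €240.

Deadweight loss = €240.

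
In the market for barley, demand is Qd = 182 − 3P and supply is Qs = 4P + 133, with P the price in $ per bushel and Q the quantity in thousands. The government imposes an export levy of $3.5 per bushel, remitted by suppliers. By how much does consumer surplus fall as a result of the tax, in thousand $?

Without the tax, 182 − 3P = 4P + 133 gives 7P = 49, so P* = $7 and Q* = 161.
With the tax collected from suppliers, supply shifts: Qs = 4(P − 3.5) + 133.
Solving gives Q = 155 with consumers paying $9 and suppliers receiving $5.5 (the $3.5 wedge).
ΔCS is the trapezoid between Q = 155 and Q = 161 of height $2: ½ · (161 + 155) · 2 = $316.

Consumer surplus falls by $316 thousand.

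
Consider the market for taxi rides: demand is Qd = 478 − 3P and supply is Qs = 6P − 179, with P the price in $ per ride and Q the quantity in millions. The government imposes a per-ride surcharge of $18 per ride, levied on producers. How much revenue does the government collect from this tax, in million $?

Without the tax, 478 − 3P = 6P − 179 gives 9P = 657, so P* = $73 and Q* = 259.
With the tax collected from producers, supply shifts: Qs = 6(P − 18) − 179.
Solving gives Q = 223 with consumers paying $85 and producers receiving $67 (the $18 wedge).
Revenue = t · Q = 18 · 223 = $4014.

Tax revenue = $4014 million.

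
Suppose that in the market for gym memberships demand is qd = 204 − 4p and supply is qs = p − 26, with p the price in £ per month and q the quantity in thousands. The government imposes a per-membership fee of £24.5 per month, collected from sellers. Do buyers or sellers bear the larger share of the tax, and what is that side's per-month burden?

Before the tax: set 204 − 4p = p − 26 → p* = £46, q* = 20.
With the tax collected from sellers, supply shifts: qs = (p − 24.5) − 26.
Solving gives q = 0.4 with buyers paying £50.9 and sellers receiving £26.4 (the £24.5 wedge).
Per-month burden: buyers £4.9, sellers £19.6.
Sellers take the larger share because supply is less price-elastic here (demand slope 4 vs supply slope 1).
The less price-elastic side of the market bears the larger share of a per-unit tax.

Sellers bear the larger share: £19.6 per month.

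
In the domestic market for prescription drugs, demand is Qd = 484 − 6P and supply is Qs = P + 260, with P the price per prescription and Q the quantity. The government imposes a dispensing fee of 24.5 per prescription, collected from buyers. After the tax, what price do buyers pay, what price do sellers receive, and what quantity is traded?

Before the tax: set 484 − 6P = P + 260 → P* = 32, Q* = 292.
With the tax collected from buyers, demand (in seller-price terms) shifts: Qd = 484 − 6(P + 24.5).
Solving gives Q = 271 with buyers paying 35.5 and sellers receiving 11 (the 24.5 wedge).
The less price-elastic side of the market bears the larger share of a per-unit tax.

Buyers pay 35.5; sellers receive 11; quantity = 271.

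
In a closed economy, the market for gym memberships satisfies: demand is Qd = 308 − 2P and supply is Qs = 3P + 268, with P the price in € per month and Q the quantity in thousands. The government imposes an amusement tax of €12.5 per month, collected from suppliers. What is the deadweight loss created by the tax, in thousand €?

Deadweight loss = €93.75 thousand.

Without the tax, 308 − 2P = 3P + 268 gives 5P = 40, so P* = €8 and Q* = 292.
With the tax collected from suppliers, supply shifts: Qs = 3(P − 12.5) + 268.
New equilibrium: consumers pay €15.5, suppliers receive €3, Q = 277. (Wedge: Pb − Ps = 12.5.)
Quantity falls by |ΔQ| = |292 − 277| = 15.
DWL = ½ · t · |ΔQ| = ½ · 12.5 · 15 = €93.75.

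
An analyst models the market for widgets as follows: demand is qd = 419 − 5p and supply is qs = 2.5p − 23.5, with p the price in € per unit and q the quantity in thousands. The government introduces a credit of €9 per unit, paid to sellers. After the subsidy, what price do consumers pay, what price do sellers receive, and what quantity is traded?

Consumers pay €56; sellers receive €65; quantity = 139.

Without the subsidy, 419 − 5p = 2.5p − 23.5 gives 7.5p = 442.5, so p* = €59 and q* = 124.
With a per-unit subsidy paid to sellers, each receives p + 9 per unit sold, so supply becomes qs = 2.5(p + 9) − 23.5.
Solving gives q = 139 with consumers paying €56 and sellers receiving €65 (the €9 wedge).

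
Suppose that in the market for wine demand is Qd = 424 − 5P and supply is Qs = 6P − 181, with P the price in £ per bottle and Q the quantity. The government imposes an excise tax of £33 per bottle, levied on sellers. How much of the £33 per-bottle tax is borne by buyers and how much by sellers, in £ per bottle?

Buyers bear £18 per bottle; sellers bear £15 per bottle.

Without the tax, 424 − 5P = 6P − 181 gives 11P = 605, so P* = £55 and Q* = 149.
With the tax collected from sellers, supply shifts: Qs = 6(P − 33) − 181.
New equilibrium: buyers pay £73, sellers receive £40, Q = 59. (Wedge: Pb − Ps = 33.)
Burden on buyers: £18; on sellers: £15. (They sum to £33.)
The less price-elastic side of the market bears the larger share of a per-unit tax.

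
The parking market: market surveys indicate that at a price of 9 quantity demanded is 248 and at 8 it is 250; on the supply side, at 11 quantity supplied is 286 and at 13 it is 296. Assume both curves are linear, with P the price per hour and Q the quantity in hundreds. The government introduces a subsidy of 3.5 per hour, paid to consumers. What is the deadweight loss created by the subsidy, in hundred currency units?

Demand slope: (250 − 248)/(8 − 9) = -2, so Qd = 266 − 2P.
Supply slope: (296 − 286)/(13 − 11) = 5, so Qs = 5P + 231.
Before the subsidy: set 266 − 2P = 5P + 231 → P* = 5, Q* = 256.
With a per-unit subsidy paid to consumers, each effectively pays P − 3.5, so demand becomes Qd = 266 − 2(P − 3.5).
Solving gives Q = 261 with consumers paying 2.5 and suppliers receiving 6 (the 3.5 wedge).
Quantity rises by |ΔQ| = |256 − 261| = 5.
DWL = ½ · t · |ΔQ| = ½ · 3.5 · 5 = 8.75.

Deadweight loss = 8.75 hundred.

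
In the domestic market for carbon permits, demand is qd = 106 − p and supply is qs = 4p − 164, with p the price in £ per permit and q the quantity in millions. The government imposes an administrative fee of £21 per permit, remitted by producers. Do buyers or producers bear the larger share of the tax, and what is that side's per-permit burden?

Without the tax, 106 − p = 4p − 164 gives 5p = 270, so p* = £54 and q* = 52.
With the tax collected from producers, supply shifts: qs = 4(p − 21) − 164.
New equilibrium: buyers pay £70.8, producers receive £49.8, q = 35.2. (Wedge: pb − ps = 21.)
Per-permit burden: buyers £16.8, producers £4.2.
Buyers take the larger share because demand is less price-elastic here (demand slope 1 vs supply slope 4).

Buyers bear the larger share: £16.8 per permit.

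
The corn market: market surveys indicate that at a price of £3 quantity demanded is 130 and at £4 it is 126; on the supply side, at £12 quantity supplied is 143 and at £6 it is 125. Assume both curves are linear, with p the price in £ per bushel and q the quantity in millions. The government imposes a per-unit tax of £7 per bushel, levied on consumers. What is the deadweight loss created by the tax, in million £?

Demand slope: (126 − 130)/(4 − 3) = -4, so qd = 142 − 4p.
Supply slope: (125 − 143)/(6 − 12) = 3, so qs = 3p + 107.
Before the tax: set 142 − 4p = 3p + 107 → p* = £5, q* = 122.
With the tax collected from consumers, demand (in seller-price terms) shifts: qd = 142 − 4(p + 7).
New equilibrium: consumers pay £8, suppliers receive £1, q = 110. (Wedge: pb − ps = 7.)
Quantity falls by |ΔQ| = |122 − 110| = 12.
DWL = ½ · t · |ΔQ| = ½ · 7 · 12 = £42.

Deadweight loss = £42 million.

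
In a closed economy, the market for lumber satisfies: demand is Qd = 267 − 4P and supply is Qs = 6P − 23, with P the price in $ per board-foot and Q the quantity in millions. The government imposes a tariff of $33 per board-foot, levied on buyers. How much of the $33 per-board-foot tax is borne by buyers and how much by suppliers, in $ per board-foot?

Without the tax, 267 − 4P = 6P − 23 gives 10P = 290, so P* = $29 and Q* = 151.
With the tax collected from buyers, demand (in seller-price terms) shifts: Qd = 267 − 4(P + 33).
Solving gives Q = 71.8 with buyers paying $48.8 and suppliers receiving $15.8 (the $33 wedge).
Burden on buyers: $19.8; on suppliers: $13.2. (They sum to $33.)
The less price-elastic side of the market bears the larger share of a per-unit tax.

Buyers bear $19.8 per board-foot; suppliers bear $13.2 per board-foot.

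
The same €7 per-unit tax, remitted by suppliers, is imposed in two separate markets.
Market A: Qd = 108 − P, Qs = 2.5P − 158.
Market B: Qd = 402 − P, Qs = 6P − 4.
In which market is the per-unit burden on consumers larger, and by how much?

Market B, by €1.

Market A: pre-tax P* = €76, Q* = 32; post-tax Q = 27; per-unit burden on consumers = €5.
Market B: pre-tax P* = €58, Q* = 344; post-tax Q = 338; per-unit burden on consumers = €6.
Difference: €5 vs €6 → market B is larger by €1.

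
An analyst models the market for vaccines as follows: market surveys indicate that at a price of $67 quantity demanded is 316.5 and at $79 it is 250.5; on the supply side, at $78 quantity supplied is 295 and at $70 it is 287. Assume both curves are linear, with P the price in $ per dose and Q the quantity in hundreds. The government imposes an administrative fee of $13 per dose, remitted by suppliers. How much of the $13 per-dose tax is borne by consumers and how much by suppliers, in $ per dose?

Consumers bear $2 per dose; suppliers bear $11 per dose.

Demand slope: (250.5 − 316.5)/(79 − 67) = -5.5, so Qd = 685 − 5.5P.
Supply slope: (287 − 295)/(70 − 78) = 1, so Qs = P + 217.
Without the tax, 685 − 5.5P = P + 217 gives 6.5P = 468, so P* = $72 and Q* = 289.
With the tax collected from suppliers, supply shifts: Qs = (P − 13) + 217.
Solving gives Q = 278 with consumers paying $74 and suppliers receiving $61 (the $13 wedge).
Burden on consumers: $2; on suppliers: $11. (They sum to $13.)
The less price-elastic side of the market bears the larger share of a per-unit tax.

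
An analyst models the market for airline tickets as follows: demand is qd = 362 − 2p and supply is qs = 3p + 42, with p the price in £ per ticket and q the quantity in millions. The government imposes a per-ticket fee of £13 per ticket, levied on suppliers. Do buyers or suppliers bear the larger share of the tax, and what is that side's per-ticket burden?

Without the tax, 362 − 2p = 3p + 42 gives 5p = 320, so p* = £64 and q* = 234.
With the tax collected from suppliers, supply shifts: qs = 3(p − 13) + 42.
Solving gives q = 218.4 with buyers paying £71.8 and suppliers receiving £58.8 (the £13 wedge).
Per-ticket burden: buyers £7.8, suppliers £5.2.
Buyers take the larger share because demand is less price-elastic here (demand slope 2 vs supply slope 3).
The less price-elastic side of the market bears the larger share of a per-unit tax.

Buyers bear the larger share: £7.8 per ticket.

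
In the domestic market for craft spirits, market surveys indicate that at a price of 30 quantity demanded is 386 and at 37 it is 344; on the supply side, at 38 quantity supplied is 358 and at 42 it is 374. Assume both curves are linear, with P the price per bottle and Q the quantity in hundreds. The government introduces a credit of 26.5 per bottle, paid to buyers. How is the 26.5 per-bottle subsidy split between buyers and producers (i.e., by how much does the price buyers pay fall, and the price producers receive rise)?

Demand slope: (344 − 386)/(37 − 30) = -6, so Qd = 566 − 6P.
Supply slope: (374 − 358)/(42 − 38) = 4, so Qs = 4P + 206.
Before the subsidy: set 566 − 6P = 4P + 206 → P* = 36, Q* = 350.
With a per-unit subsidy paid to buyers, each effectively pays P − 26.5, so demand becomes Qd = 566 − 6(P − 26.5).
Solving gives Q = 413.6 with buyers paying 25.4 and producers receiving 51.9 (the 26.5 wedge).
Gain to buyers: 10.6; to producers: 15.9. (They sum to 26.5.)

Buyers gain 10.6 per bottle; producers gain 15.9 per bottle.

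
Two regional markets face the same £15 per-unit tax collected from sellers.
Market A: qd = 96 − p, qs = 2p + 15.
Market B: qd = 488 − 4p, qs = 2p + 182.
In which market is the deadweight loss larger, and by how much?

Market A: pre-tax p* = £27, q* = 69; post-tax q = 59; deadweight loss = £75.
Market B: pre-tax p* = £51, q* = 284; post-tax q = 264; deadweight loss = £150.
Difference: £75 vs £150 → market B is larger by £75.

Market B, by £75.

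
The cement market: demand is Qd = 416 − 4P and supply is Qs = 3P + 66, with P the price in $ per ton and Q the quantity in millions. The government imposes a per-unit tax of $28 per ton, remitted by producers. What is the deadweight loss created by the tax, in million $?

Deadweight loss = $672 million.

Before the tax: set 416 − 4P = 3P + 66 → P* = $50, Q* = 216.
With the tax collected from producers, supply shifts: Qs = 3(P − 28) + 66.
New equilibrium: consumers pay $62, producers receive $34, Q = 168. (Wedge: Pb − Ps = 28.)
Quantity falls by |ΔQ| = |216 − 168| = 48.
DWL = ½ · t · |ΔQ| = ½ · 28 · 48 = $672.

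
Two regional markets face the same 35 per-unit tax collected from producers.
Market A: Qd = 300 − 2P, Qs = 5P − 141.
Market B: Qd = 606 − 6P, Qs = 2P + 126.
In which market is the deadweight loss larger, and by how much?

Market B, by 43.75.

Market A: pre-tax P* = 63, Q* = 174; post-tax Q = 124; deadweight loss = 875.
Market B: pre-tax P* = 60, Q* = 246; post-tax Q = 193.5; deadweight loss = 918.75.
Difference: 875 vs 918.75 → market B is larger by 43.75.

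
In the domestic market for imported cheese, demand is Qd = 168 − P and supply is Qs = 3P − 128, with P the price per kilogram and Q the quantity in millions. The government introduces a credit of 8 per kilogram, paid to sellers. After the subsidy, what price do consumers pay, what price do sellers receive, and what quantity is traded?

Consumers pay 68; sellers receive 76; quantity = 100.

Without the subsidy, 168 − P = 3P − 128 gives 4P = 296, so P* = 74 and Q* = 94.
With a per-unit subsidy paid to sellers, each receives P + 8 per unit sold, so supply becomes Qs = 3(P + 8) − 128.
New equilibrium: consumers pay 68, sellers receive 76, Q = 100. (Wedge: Pb − Ps = −8.)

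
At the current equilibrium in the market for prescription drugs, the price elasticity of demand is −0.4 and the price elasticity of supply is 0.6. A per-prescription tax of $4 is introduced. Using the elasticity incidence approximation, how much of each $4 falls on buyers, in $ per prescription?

Incidence ratio: buyers' share ≈ εs / (εs + |εd|) = 0.6 / (0.6 + 0.4) = 0.6.
So buyers bear ≈ 0.6 × $4 = $2.4; suppliers bear $1.6.

Buyers bear ≈ $2.4 per prescription.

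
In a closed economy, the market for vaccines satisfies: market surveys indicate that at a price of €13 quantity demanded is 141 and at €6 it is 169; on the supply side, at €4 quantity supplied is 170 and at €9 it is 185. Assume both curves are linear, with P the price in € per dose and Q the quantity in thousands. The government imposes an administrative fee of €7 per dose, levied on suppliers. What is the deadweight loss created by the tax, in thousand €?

Demand slope: (169 − 141)/(6 − 13) = -4, so Qd = 193 − 4P.
Supply slope: (185 − 170)/(9 − 4) = 3, so Qs = 3P + 158.
Before the tax: set 193 − 4P = 3P + 158 → P* = €5, Q* = 173.
With the tax collected from suppliers, supply shifts: Qs = 3(P − 7) + 158.
Solving gives Q = 161 with buyers paying €8 and suppliers receiving €1 (the €7 wedge).
Quantity falls by |ΔQ| = |173 − 161| = 12.
DWL = ½ · t · |ΔQ| = ½ · 7 · 12 = €42.

Deadweight loss = €42 thousand.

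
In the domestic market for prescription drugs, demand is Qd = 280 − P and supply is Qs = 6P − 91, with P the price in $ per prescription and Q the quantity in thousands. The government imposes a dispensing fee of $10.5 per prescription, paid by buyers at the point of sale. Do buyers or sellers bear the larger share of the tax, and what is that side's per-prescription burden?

Before the tax: set 280 − P = 6P − 91 → P* = $53, Q* = 227.
With the tax collected from buyers, demand (in seller-price terms) shifts: Qd = 280 − (P + 10.5).
New equilibrium: buyers pay $62, sellers receive $51.5, Q = 218. (Wedge: Pb − Ps = 10.5.)
Per-prescription burden: buyers $9, sellers $1.5.
Buyers take the larger share because demand is less price-elastic here (demand slope 1 vs supply slope 6).
The less price-elastic side of the market bears the larger share of a per-unit tax.

Buyers bear the larger share: $9 per prescription.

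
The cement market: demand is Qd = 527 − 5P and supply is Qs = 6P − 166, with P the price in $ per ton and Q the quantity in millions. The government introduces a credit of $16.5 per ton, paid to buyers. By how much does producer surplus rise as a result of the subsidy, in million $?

Without the subsidy, 527 − 5P = 6P − 166 gives 11P = 693, so P* = $63 and Q* = 212.
With a per-unit subsidy paid to buyers, each effectively pays P − 16.5, so demand becomes Qd = 527 − 5(P − 16.5).
New equilibrium: buyers pay $54, suppliers receive $70.5, Q = 257. (Wedge: Pb − Ps = −16.5.)
ΔPS is the trapezoid between Q = 257 and Q = 212 of height $7.5: ½ · (212 + 257) · 7.5 = $1758.75.

Producer surplus rises by $1758.75 million.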